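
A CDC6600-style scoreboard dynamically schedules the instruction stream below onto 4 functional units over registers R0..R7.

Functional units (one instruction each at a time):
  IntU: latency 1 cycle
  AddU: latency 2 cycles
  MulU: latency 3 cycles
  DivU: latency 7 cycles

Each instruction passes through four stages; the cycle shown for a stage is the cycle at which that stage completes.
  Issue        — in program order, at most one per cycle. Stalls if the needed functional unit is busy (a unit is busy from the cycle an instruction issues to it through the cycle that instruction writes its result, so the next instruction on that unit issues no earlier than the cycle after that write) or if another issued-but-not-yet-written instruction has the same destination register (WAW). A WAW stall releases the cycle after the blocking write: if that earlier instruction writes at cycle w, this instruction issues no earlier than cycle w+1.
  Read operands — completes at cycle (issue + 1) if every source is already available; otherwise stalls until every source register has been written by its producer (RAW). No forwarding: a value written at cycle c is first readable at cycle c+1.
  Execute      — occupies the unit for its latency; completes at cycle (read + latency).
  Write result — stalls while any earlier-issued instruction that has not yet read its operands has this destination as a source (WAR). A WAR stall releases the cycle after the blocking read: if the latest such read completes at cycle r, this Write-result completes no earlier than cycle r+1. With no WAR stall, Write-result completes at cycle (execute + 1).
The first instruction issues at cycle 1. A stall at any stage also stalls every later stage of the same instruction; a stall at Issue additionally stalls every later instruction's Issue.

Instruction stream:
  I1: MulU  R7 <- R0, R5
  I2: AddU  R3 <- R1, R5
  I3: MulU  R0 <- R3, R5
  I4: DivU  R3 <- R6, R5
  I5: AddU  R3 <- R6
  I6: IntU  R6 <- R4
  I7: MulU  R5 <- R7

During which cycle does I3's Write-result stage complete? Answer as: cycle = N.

t=1  I1→MulU
t=2  I1 RO | I2→AddU
t=3  I2 RO
t=5  I1 EX | I2 EX
t=6  I1 WR R7 | I2 WR R3
t=7  I3→MulU
t=8  I3 RO | I4→DivU
t=9  I4 RO
t=11  I3 EX
t=12  I3 WR R0
t=16  I4 EX
t=17  I4 WR R3
t=18  I5→AddU
t=19  I5 RO | I6→IntU
t=20  I6 RO | I7→MulU
t=21  I5 EX | I6 EX | I7 RO
t=22  I5 WR R3 | I6 WR R6
t=24  I7 EX
t=25  I7 WR R5

cycle = 12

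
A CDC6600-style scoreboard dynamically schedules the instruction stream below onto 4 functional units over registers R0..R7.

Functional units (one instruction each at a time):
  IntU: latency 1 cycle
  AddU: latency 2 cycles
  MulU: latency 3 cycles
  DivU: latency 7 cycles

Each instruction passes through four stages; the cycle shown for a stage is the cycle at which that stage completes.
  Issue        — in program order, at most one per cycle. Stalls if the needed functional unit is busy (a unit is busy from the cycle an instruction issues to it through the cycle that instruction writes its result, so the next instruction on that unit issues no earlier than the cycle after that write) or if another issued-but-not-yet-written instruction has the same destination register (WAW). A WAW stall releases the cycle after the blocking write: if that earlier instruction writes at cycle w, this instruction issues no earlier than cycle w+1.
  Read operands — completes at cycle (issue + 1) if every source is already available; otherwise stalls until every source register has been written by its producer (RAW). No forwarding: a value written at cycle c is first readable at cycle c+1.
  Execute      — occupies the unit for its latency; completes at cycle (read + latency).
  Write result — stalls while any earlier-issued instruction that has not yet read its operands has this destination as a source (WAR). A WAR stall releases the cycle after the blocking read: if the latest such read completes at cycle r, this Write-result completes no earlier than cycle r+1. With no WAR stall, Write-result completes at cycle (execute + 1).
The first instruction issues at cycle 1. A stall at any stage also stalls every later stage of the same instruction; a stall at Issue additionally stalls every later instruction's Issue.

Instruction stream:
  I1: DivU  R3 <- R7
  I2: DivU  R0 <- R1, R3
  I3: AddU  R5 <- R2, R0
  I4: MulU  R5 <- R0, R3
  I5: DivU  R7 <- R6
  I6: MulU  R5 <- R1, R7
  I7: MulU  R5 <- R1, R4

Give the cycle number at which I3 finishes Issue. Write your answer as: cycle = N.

cycle = 12

c1: I1 issues→DivU
c2: I1 reads
c9: I1 exec-done
c10: I1 writes R3
c11: I2 issues→DivU
c12: I2 reads | I3 issues→AddU
c19: I2 exec-done
c20: I2 writes R0
c21: I3 reads
c23: I3 exec-done
c24: I3 writes R5
c25: I4 issues→MulU
c26: I4 reads | I5 issues→DivU
c27: I5 reads
c29: I4 exec-done
c30: I4 writes R5
c31: I6 issues→MulU
c34: I5 exec-done
c35: I5 writes R7
c36: I6 reads
c39: I6 exec-done
c40: I6 writes R5
c41: I7 issues→MulU
c42: I7 reads
c45: I7 exec-done
c46: I7 writes R5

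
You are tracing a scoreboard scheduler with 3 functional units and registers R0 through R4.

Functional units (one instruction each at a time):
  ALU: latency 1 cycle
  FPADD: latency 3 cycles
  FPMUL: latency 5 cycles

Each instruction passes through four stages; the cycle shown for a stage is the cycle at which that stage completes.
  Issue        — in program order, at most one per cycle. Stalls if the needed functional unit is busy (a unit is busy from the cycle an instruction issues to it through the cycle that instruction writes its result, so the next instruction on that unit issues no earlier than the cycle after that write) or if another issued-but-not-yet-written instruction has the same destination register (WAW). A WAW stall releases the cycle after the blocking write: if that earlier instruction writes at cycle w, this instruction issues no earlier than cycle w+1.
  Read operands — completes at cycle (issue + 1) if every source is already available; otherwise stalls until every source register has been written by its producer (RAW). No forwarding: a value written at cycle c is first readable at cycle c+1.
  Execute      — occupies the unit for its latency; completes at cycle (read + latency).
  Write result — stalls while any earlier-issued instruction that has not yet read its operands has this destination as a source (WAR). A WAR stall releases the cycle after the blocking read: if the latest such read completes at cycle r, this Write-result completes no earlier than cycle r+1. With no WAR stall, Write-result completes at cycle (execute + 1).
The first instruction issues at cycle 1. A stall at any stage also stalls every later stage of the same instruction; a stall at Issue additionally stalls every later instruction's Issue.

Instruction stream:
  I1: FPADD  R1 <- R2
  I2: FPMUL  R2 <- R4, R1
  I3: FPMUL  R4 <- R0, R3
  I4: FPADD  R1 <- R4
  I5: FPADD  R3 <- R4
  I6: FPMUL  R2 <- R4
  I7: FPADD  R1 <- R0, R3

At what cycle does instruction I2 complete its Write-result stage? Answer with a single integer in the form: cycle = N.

1) issue 1, read 2, done 5, write 6
2) issue 2, read 7, done 12, write 13  <RAW R1: wait I1 write@6>
3) issue 14, read 15, done 20, write 21  <struct: FPMUL busy until I2 writes@13>
4) issue 15, read 22, done 25, write 26  <RAW R4: wait I3 write@21>
5) issue 27, read 28, done 31, write 32  <struct: FPADD busy until I4 writes@26>
6) issue 28, read 29, done 34, write 35
7) issue 33, read 34, done 37, write 38  <struct: FPADD busy until I5 writes@32>

cycle = 13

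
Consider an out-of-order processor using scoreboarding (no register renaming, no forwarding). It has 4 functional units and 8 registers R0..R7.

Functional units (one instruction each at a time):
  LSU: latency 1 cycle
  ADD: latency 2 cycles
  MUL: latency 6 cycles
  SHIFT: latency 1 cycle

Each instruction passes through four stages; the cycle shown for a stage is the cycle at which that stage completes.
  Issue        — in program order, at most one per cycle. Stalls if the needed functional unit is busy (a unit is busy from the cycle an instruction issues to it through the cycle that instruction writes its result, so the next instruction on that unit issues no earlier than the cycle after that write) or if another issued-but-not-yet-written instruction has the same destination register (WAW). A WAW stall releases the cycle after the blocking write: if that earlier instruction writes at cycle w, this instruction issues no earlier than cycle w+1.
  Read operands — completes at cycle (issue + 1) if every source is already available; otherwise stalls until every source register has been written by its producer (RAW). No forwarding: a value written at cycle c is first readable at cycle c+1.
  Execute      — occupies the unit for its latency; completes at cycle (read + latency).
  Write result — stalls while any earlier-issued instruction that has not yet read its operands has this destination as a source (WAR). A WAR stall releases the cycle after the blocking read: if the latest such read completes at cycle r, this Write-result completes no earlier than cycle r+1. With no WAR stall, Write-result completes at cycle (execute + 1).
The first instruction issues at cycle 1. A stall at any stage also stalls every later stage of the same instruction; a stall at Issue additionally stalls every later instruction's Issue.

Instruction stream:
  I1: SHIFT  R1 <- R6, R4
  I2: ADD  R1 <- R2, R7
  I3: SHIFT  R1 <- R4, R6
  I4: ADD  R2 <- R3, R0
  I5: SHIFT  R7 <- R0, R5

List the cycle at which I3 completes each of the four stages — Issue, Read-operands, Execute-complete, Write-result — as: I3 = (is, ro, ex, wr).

c1: I1 issues→SHIFT
c2: I1 reads
c3: I1 exec-done
c4: I1 writes R1
c5: I2 issues→ADD
c6: I2 reads
c8: I2 exec-done
c9: I2 writes R1
c10: I3 issues→SHIFT
c11: I3 reads · I4 issues→ADD
c12: I3 exec-done · I4 reads
c13: I3 writes R1
c14: I4 exec-done · I5 issues→SHIFT
c15: I4 writes R2 · I5 reads
c16: I5 exec-done
c17: I5 writes R7

I3 = (10, 11, 12, 13)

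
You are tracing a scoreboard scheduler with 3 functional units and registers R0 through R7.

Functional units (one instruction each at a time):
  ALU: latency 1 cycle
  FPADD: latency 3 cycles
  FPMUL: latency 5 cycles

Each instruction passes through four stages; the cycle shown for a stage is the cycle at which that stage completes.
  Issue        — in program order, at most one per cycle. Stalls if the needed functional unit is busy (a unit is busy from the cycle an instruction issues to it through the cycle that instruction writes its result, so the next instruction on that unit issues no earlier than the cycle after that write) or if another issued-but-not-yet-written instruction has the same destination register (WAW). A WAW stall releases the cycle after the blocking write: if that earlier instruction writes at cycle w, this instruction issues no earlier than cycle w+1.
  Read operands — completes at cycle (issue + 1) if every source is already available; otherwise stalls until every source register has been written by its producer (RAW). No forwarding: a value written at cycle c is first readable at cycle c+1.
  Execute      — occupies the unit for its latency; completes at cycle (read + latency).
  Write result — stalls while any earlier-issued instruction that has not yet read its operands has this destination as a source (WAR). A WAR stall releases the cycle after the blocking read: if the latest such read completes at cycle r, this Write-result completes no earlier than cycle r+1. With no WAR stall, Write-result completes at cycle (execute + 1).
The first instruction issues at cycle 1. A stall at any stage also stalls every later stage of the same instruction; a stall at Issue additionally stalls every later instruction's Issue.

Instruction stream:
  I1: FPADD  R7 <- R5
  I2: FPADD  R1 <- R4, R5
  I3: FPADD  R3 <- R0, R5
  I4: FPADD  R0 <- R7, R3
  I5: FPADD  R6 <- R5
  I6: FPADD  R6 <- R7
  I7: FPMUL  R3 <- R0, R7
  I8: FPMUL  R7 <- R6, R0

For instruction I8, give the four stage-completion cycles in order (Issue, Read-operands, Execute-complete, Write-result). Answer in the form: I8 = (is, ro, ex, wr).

[1] I1 dispatched to FPADD
[2] I1 operands ready
[5] I1 complete
[6] R7←I1
[7] I2 dispatched to FPADD
[8] I2 operands ready
[11] I2 complete
[12] R1←I2
[13] I3 dispatched to FPADD
[14] I3 operands ready
[17] I3 complete
[18] R3←I3
[19] I4 dispatched to FPADD
[20] I4 operands ready
[23] I4 complete
[24] R0←I4
[25] I5 dispatched to FPADD
[26] I5 operands ready
[29] I5 complete
[30] R6←I5
[31] I6 dispatched to FPADD
[32] I6 operands ready, I7 dispatched to FPMUL
[33] I7 operands ready
[35] I6 complete
[36] R6←I6
[38] I7 complete
[39] R3←I7
[40] I8 dispatched to FPMUL
[41] I8 operands ready
[46] I8 complete
[47] R7←I8

I8 = (40, 41, 46, 47)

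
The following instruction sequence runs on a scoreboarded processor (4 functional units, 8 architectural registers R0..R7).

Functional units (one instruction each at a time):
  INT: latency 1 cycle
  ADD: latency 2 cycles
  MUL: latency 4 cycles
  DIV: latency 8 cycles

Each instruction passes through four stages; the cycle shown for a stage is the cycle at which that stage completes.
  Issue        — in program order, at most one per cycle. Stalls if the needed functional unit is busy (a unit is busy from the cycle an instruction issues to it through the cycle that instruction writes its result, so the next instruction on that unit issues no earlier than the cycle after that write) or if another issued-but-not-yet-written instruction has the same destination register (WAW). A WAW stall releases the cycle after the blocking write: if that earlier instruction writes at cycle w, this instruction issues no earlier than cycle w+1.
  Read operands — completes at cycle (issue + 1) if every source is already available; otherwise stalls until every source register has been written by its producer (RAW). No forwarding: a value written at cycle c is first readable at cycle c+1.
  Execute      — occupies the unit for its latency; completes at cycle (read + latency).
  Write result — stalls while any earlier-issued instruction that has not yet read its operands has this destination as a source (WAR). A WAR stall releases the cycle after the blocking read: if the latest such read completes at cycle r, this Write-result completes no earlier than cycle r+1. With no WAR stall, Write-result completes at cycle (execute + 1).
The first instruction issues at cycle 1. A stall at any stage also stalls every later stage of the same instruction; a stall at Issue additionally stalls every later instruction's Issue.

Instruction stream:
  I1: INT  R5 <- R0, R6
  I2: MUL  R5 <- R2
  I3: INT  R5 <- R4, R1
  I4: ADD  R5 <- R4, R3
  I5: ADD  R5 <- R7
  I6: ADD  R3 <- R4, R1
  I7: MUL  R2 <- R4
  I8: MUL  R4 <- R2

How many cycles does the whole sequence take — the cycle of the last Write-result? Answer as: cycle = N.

cycle = 40

1) issue 1, read 2, done 3, write 4
2) issue 5, read 6, done 10, write 11  <WAW R5: wait I1 write@4>
3) issue 12, read 13, done 14, write 15  <WAW R5: wait I2 write@11>
4) issue 16, read 17, done 19, write 20  <WAW R5: wait I3 write@15>
5) issue 21, read 22, done 24, write 25  <struct: ADD busy until I4 writes@20>
6) issue 26, read 27, done 29, write 30  <struct: ADD busy until I5 writes@25>
7) issue 27, read 28, done 32, write 33
8) issue 34, read 35, done 39, write 40  <struct: MUL busy until I7 writes@33>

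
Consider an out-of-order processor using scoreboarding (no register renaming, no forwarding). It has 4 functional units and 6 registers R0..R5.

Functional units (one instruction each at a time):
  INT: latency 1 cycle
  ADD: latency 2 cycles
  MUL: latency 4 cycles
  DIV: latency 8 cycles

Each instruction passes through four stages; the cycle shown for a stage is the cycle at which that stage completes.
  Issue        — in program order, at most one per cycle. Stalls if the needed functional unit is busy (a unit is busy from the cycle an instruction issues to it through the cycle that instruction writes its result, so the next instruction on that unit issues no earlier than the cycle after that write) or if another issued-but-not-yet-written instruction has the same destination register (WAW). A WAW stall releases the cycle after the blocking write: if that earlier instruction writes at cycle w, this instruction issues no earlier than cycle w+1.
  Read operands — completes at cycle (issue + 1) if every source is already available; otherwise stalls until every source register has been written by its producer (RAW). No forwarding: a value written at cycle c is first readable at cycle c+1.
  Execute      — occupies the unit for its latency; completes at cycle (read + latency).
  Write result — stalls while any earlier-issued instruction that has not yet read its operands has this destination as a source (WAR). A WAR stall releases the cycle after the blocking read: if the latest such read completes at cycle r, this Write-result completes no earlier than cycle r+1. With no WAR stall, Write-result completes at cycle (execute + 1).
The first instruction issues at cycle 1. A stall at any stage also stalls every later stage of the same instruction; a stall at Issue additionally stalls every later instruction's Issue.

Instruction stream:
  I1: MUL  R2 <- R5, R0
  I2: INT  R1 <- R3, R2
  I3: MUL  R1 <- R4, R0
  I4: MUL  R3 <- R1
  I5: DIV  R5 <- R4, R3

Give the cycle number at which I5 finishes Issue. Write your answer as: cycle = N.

t=1  I1 dispatched to MUL
t=2  I1 operands ready, I2 dispatched to INT
t=6  I1 complete
t=7  R2←I1
t=8  I2 operands ready
t=9  I2 complete
t=10  R1←I2
t=11  I3 dispatched to MUL
t=12  I3 operands ready
t=16  I3 complete
t=17  R1←I3
t=18  I4 dispatched to MUL
t=19  I4 operands ready, I5 dispatched to DIV
t=23  I4 complete
t=24  R3←I4
t=25  I5 operands ready
t=33  I5 complete
t=34  R5←I5

cycle = 19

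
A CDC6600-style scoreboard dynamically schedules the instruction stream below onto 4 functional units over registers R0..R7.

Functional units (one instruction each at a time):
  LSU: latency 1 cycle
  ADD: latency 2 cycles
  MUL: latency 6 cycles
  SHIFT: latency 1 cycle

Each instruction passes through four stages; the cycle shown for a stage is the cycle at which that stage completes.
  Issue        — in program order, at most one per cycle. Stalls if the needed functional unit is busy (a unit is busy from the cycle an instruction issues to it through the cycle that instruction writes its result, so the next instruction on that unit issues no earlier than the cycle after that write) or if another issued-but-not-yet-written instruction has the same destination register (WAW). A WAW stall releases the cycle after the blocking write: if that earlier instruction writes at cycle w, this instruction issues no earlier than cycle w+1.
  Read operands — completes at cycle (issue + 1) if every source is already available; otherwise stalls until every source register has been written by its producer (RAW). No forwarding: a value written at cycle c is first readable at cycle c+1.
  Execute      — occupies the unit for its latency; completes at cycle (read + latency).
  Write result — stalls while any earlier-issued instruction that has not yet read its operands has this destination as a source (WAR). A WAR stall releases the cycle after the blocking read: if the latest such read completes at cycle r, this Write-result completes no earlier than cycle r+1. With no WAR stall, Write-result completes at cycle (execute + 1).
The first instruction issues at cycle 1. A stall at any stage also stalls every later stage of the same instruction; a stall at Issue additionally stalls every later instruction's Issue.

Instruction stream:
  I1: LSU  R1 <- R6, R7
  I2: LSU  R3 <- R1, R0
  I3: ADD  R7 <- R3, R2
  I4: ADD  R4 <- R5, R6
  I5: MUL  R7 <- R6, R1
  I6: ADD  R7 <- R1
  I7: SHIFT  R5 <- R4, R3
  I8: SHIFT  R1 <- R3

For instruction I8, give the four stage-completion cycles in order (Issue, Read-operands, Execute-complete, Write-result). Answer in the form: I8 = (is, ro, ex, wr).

I8 = (28, 29, 30, 31)

cycle 1: I1 dispatched to LSU
cycle 2: I1 operands ready
cycle 3: I1 complete
cycle 4: R1←I1
cycle 5: I2 dispatched to LSU
cycle 6: I2 operands ready; I3 dispatched to ADD
cycle 7: I2 complete
cycle 8: R3←I2
cycle 9: I3 operands ready
cycle 11: I3 complete
cycle 12: R7←I3
cycle 13: I4 dispatched to ADD
cycle 14: I4 operands ready; I5 dispatched to MUL
cycle 15: I5 operands ready
cycle 16: I4 complete
cycle 17: R4←I4
cycle 21: I5 complete
cycle 22: R7←I5
cycle 23: I6 dispatched to ADD
cycle 24: I6 operands ready; I7 dispatched to SHIFT
cycle 25: I7 operands ready
cycle 26: I6 complete; I7 complete
cycle 27: R7←I6; R5←I7
cycle 28: I8 dispatched to SHIFT
cycle 29: I8 operands ready
cycle 30: I8 complete
cycle 31: R1←I8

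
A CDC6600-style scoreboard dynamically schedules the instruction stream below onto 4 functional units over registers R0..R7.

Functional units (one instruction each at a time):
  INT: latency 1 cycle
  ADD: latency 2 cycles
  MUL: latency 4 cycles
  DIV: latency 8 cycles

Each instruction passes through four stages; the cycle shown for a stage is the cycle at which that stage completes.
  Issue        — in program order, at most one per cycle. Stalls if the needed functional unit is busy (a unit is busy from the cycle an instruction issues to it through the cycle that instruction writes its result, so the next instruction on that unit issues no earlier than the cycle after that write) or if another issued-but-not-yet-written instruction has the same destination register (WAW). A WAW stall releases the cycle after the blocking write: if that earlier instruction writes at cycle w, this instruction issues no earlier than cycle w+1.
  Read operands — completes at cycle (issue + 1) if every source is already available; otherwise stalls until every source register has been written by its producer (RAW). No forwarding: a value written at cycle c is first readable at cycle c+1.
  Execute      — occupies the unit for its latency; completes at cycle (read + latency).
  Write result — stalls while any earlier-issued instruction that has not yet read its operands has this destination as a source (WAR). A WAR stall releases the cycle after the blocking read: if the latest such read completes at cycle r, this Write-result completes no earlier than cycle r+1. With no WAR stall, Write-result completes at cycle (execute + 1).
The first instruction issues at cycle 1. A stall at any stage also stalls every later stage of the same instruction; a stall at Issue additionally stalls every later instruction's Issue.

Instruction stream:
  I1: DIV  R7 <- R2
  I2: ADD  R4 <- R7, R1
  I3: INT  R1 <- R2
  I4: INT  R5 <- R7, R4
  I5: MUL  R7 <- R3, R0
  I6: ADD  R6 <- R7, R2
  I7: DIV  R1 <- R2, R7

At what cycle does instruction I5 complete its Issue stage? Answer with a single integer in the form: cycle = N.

cycle = 15

I1: IS=1 RO=2 EX=10 WR=11
I2: IS=2 RO=12 EX=14 WR=15  [RAW R7: wait I1 write@11]
I3: IS=3 RO=4 EX=5 WR=13  [WAR R1: wait I2 read@12]
I4: IS=14 RO=16 EX=17 WR=18  [struct: INT busy until I3 writes@13; RAW R4: wait I2 write@15]
I5: IS=15 RO=16 EX=20 WR=21
I6: IS=16 RO=22 EX=24 WR=25  [RAW R7: wait I5 write@21]
I7: IS=17 RO=22 EX=30 WR=31  [RAW R7: wait I5 write@21]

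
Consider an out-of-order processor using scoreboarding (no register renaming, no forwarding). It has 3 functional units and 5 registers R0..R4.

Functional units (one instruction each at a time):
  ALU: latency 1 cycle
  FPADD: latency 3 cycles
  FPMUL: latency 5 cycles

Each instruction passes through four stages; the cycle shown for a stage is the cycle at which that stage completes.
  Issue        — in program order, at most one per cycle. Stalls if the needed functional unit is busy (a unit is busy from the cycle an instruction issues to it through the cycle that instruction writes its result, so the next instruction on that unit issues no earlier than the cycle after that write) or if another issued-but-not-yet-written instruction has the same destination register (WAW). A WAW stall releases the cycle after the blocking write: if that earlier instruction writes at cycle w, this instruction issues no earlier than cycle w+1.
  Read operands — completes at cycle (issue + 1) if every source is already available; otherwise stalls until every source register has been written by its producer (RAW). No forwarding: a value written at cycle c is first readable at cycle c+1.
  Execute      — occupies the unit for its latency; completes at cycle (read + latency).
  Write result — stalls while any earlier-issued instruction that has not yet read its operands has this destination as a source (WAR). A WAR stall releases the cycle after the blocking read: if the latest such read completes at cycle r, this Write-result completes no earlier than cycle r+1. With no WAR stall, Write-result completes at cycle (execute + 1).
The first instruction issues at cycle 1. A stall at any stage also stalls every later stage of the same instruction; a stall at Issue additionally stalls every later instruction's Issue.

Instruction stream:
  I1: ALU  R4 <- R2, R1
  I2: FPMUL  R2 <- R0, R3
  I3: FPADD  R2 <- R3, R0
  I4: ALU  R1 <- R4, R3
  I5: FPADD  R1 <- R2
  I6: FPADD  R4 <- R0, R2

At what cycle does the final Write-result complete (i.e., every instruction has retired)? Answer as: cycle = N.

[1] I1→ALU
[2] I1 RO | I2→FPMUL
[3] I1 EX | I2 RO
[4] I1 WR R4
[8] I2 EX
[9] I2 WR R2
[10] I3→FPADD
[11] I3 RO | I4→ALU
[12] I4 RO
[13] I4 EX
[14] I3 EX | I4 WR R1
[15] I3 WR R2
[16] I5→FPADD
[17] I5 RO
[20] I5 EX
[21] I5 WR R1
[22] I6→FPADD
[23] I6 RO
[26] I6 EX
[27] I6 WR R4

cycle = 27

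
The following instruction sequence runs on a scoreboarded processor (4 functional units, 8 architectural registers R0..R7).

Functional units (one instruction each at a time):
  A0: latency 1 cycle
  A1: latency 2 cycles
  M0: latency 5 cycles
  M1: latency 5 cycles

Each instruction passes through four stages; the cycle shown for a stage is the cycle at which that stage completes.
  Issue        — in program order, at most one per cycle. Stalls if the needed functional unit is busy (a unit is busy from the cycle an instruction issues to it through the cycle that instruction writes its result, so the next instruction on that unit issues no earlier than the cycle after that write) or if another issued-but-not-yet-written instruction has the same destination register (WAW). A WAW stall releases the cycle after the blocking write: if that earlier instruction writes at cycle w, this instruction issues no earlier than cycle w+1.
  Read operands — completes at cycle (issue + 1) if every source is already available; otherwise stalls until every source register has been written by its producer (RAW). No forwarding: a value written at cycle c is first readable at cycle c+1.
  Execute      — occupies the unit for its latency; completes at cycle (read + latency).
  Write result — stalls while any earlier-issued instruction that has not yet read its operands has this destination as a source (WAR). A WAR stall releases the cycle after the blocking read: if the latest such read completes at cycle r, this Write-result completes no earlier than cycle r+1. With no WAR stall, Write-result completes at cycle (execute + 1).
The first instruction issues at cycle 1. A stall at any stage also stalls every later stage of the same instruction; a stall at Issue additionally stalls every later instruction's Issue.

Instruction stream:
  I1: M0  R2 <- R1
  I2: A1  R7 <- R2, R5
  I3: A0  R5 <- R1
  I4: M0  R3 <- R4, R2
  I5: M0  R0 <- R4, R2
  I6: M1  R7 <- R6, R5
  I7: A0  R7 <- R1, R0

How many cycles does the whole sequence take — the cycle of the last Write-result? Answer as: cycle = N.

I1: IS=1 RO=2 EX=7 WR=8
I2: IS=2 RO=9 EX=11 WR=12  [RAW R2: wait I1 write@8]
I3: IS=3 RO=4 EX=5 WR=10  [WAR R5: wait I2 read@9]
I4: IS=9 RO=10 EX=15 WR=16  [struct: M0 busy until I1 writes@8]
I5: IS=17 RO=18 EX=23 WR=24  [struct: M0 busy until I4 writes@16]
I6: IS=18 RO=19 EX=24 WR=25
I7: IS=26 RO=27 EX=28 WR=29  [WAW R7: wait I6 write@25]

cycle = 29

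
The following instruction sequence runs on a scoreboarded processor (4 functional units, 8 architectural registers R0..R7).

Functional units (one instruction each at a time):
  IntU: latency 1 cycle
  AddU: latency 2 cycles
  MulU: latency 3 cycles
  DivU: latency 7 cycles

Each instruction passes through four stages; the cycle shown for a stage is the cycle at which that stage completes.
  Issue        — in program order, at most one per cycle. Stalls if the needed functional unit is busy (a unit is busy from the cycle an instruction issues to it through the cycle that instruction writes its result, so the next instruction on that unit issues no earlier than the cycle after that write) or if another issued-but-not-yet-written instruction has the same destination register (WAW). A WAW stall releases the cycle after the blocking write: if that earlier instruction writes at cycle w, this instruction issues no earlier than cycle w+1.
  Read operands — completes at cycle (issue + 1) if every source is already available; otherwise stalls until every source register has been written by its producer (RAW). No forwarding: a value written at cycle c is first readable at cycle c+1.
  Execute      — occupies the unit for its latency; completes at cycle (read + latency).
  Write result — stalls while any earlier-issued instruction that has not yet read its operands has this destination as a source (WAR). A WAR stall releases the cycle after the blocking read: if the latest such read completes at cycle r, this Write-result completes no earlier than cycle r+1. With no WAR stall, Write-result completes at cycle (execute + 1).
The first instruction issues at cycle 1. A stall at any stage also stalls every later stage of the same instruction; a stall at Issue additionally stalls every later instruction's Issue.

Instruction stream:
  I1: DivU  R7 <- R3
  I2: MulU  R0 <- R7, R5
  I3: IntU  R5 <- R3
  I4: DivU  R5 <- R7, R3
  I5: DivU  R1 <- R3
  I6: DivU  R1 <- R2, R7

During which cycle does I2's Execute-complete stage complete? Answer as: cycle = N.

cycle = 14

[1] I1→DivU
[2] I1 RO | I2→MulU
[3] I3→IntU
[4] I3 RO
[5] I3 EX
[9] I1 EX
[10] I1 WR R7
[11] I2 RO
[12] I3 WR R5
[13] I4→DivU
[14] I2 EX | I4 RO
[15] I2 WR R0
[21] I4 EX
[22] I4 WR R5
[23] I5→DivU
[24] I5 RO
[31] I5 EX
[32] I5 WR R1
[33] I6→DivU
[34] I6 RO
[41] I6 EX
[42] I6 WR R1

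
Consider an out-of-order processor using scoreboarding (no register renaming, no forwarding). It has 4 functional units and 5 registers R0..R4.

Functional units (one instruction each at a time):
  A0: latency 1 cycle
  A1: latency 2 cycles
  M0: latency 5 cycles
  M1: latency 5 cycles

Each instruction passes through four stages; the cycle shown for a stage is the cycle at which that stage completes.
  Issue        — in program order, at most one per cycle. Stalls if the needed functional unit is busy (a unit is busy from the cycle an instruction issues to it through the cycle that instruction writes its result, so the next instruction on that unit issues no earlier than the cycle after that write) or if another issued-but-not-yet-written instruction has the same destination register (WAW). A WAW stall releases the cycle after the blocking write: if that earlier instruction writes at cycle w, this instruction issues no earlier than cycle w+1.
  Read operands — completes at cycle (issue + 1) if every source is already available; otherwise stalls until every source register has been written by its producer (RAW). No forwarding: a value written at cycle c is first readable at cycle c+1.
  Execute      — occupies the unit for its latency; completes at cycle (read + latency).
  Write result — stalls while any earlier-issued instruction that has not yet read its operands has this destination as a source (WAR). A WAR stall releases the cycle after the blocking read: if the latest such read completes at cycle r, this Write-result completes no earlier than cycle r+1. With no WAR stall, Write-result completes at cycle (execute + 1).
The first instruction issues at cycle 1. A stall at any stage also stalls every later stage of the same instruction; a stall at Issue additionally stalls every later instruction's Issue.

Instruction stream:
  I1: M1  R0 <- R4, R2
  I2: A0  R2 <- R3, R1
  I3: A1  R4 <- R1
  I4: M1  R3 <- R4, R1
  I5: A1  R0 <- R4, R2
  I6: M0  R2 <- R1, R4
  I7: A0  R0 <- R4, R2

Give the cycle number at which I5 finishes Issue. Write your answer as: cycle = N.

[1] issue I1 (M1)
[2] I1 read-ops, issue I2 (A0)
[3] I2 read-ops, issue I3 (A1)
[4] I2 finished on A0, I3 read-ops
[5] I2→R2
[6] I3 finished on A1
[7] I1 finished on M1, I3→R4
[8] I1→R0
[9] issue I4 (M1)
[10] I4 read-ops, issue I5 (A1)
[11] I5 read-ops, issue I6 (M0)
[12] I6 read-ops
[13] I5 finished on A1
[14] I5→R0
[15] I4 finished on M1, issue I7 (A0)
[16] I4→R3
[17] I6 finished on M0
[18] I6→R2
[19] I7 read-ops
[20] I7 finished on A0
[21] I7→R0

cycle = 10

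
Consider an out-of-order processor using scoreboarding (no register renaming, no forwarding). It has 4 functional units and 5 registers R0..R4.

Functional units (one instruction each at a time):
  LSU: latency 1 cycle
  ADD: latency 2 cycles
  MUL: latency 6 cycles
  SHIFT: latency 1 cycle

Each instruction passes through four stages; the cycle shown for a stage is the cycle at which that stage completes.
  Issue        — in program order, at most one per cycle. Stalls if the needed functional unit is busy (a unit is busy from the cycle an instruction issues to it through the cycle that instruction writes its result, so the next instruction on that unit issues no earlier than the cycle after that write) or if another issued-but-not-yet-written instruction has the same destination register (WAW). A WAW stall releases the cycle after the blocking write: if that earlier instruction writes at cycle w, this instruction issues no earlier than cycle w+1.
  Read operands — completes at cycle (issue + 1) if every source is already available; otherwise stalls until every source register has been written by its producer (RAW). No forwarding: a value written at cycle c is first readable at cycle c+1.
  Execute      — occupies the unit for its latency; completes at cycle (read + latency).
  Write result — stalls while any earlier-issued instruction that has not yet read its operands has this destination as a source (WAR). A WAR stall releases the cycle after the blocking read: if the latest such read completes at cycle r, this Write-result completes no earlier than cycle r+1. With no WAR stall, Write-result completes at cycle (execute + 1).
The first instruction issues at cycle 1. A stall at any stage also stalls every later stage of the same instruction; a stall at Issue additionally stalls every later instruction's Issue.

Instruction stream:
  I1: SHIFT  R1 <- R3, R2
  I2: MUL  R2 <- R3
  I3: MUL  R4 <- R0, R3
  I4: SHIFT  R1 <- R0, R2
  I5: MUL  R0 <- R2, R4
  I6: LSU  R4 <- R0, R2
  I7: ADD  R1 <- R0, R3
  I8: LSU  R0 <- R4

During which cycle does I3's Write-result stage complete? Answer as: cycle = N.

[1] I1→SHIFT
[2] I1 RO; I2→MUL
[3] I1 EX; I2 RO
[4] I1 WR R1
[9] I2 EX
[10] I2 WR R2
[11] I3→MUL
[12] I3 RO; I4→SHIFT
[13] I4 RO
[14] I4 EX
[15] I4 WR R1
[18] I3 EX
[19] I3 WR R4
[20] I5→MUL
[21] I5 RO; I6→LSU
[22] I7→ADD
[27] I5 EX
[28] I5 WR R0
[29] I6 RO; I7 RO
[30] I6 EX
[31] I6 WR R4; I7 EX
[32] I7 WR R1; I8→LSU
[33] I8 RO
[34] I8 EX
[35] I8 WR R0

cycle = 19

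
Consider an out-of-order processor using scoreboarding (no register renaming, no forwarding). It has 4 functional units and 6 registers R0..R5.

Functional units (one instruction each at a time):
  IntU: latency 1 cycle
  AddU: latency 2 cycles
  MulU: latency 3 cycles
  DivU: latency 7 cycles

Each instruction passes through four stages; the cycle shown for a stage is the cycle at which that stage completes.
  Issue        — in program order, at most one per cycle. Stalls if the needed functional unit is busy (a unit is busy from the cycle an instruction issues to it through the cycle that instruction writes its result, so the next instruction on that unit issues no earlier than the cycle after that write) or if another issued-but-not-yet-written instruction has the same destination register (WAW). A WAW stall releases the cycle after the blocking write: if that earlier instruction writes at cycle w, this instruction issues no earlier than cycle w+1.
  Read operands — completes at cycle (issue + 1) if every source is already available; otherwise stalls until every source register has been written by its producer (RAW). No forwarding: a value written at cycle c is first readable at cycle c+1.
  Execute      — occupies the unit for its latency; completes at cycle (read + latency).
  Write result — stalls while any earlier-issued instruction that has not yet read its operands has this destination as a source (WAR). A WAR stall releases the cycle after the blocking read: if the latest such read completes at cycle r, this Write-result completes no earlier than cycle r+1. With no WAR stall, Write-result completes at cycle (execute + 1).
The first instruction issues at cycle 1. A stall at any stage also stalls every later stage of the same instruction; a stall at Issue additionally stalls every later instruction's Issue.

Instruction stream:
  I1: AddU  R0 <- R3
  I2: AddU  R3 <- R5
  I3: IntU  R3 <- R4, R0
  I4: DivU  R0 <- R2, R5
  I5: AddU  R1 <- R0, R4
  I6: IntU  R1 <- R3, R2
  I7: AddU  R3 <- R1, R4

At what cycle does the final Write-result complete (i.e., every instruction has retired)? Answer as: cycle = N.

cycle = 33

c1: I1 dispatched to AddU
c2: I1 operands ready
c4: I1 complete
c5: R0←I1
c6: I2 dispatched to AddU
c7: I2 operands ready
c9: I2 complete
c10: R3←I2
c11: I3 dispatched to IntU
c12: I3 operands ready | I4 dispatched to DivU
c13: I3 complete | I4 operands ready | I5 dispatched to AddU
c14: R3←I3
c20: I4 complete
c21: R0←I4
c22: I5 operands ready
c24: I5 complete
c25: R1←I5
c26: I6 dispatched to IntU
c27: I6 operands ready | I7 dispatched to AddU
c28: I6 complete
c29: R1←I6
c30: I7 operands ready
c32: I7 complete
c33: R3←I7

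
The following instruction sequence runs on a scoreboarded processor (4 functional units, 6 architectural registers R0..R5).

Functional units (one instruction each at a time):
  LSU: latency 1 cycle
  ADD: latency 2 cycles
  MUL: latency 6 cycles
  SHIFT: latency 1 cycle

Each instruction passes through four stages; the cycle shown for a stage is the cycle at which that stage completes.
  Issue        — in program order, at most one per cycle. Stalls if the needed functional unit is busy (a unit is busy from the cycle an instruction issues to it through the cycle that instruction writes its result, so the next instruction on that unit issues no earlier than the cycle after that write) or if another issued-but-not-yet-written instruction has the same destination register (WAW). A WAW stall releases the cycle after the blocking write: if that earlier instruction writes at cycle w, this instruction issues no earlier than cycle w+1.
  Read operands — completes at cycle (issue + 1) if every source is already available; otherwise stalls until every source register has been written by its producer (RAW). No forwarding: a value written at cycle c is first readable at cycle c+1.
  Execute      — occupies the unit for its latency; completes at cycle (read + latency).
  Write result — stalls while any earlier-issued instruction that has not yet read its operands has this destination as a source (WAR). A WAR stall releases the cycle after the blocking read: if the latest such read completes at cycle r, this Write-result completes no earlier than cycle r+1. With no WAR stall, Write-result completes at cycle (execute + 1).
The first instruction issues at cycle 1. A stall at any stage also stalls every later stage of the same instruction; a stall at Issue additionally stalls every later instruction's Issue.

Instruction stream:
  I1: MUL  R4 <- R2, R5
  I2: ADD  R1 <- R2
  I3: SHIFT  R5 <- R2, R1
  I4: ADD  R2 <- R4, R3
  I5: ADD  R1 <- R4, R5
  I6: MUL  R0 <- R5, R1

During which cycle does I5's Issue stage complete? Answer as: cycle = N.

c1: I1 dispatched to MUL
c2: I1 operands ready · I2 dispatched to ADD
c3: I2 operands ready · I3 dispatched to SHIFT
c5: I2 complete
c6: R1←I2
c7: I3 operands ready · I4 dispatched to ADD
c8: I1 complete · I3 complete
c9: R4←I1 · R5←I3
c10: I4 operands ready
c12: I4 complete
c13: R2←I4
c14: I5 dispatched to ADD
c15: I5 operands ready · I6 dispatched to MUL
c17: I5 complete
c18: R1←I5
c19: I6 operands ready
c25: I6 complete
c26: R0←I6

cycle = 14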